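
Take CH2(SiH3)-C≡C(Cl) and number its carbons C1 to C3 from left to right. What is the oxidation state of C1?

Count +1 for every bond to an atom more electronegative than carbon and −1 for every bond to one less electronegative; C–C bonds are 0.
C1 has one bond to C (0), one bond to H (-1), one bond to Si (-1), one bond to H (-1).
Oxidation state = 0 − 1 − 1 − 1 = -3.

-3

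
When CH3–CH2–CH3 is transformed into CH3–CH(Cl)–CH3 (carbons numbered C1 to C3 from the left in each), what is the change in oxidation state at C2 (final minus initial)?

Before: C2 has 2 bonds to C, 2 bonds to H → oxidation state -2.
After: C2 has 2 bonds to C, 1 bond to H, 1 bond to Cl → oxidation state 0.
Δ = 0 − (-2) = +2, so this is an oxidation at C2.

+2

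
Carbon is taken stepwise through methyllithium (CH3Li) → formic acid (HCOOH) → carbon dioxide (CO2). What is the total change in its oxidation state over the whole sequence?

+8

Carbon oxidation states along the series — methyllithium: -4, formic acid: +2, carbon dioxide: +4.
Net change = +4 − (-4) = +8.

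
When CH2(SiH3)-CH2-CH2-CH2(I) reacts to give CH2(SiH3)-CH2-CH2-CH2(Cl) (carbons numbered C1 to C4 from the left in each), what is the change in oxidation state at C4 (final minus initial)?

Before: C4 has 1 bond to C, 2 bonds to H, 1 bond to I → oxidation state -1.
After: C4 has 1 bond to C, 2 bonds to H, 1 bond to Cl → oxidation state -1.
Δ = -1 − (-1) = 0, so no net redox change at C4.

0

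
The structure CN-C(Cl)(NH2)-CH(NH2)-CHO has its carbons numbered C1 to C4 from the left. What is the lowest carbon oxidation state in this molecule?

0

Tallying each carbon's bonds:
C1: 1C, 3N → 0 + 3 = +3
C2: 2C, 1N, 1Cl → 0 + 1 + 1 = +2
C3: 2C, 1H, 1N → 0 − 1 + 1 = 0
C4: 1C, 1H, 2O → 0 − 1 + 2 = +1
The lowest value is 0.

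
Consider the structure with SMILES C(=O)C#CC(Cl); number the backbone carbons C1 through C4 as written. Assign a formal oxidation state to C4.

C4 has one bond to C (0), one bond to H (-1), one bond to Cl (+1), one bond to H (-1).
Oxidation state = 0 − 1 + 1 − 1 = -1.

-1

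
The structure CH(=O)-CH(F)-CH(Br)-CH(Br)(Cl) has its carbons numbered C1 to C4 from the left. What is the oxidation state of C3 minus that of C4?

-1

C3: 2C, 1H, 1Br → 0 − 1 + 1 = 0
C4: 1C, 1H, 1Cl, 1Br → 0 − 1 + 1 + 1 = +1
Difference: 0 − (+1) = -1.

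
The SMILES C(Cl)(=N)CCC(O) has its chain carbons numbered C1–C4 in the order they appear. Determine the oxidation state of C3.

-2

C3 has one bond to C (0), one bond to C (0), one bond to H (-1), one bond to H (-1).
Oxidation state = 0 + 0 − 1 − 1 = -2.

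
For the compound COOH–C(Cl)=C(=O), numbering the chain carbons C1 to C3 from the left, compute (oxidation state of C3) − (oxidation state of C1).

-1

C3: 2C, 2O → 0 + 2 = +2
C1: 1C, 3O → 0 + 3 = +3
Difference: +2 − (+3) = -1.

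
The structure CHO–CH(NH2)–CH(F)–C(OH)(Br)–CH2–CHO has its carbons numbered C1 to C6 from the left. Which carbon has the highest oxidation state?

C4

Tallying each carbon's bonds:
C1: 1C, 1H, 2O → 0 − 1 + 2 = +1
C2: 2C, 1H, 1N → 0 − 1 + 1 = 0
C3: 2C, 1H, 1F → 0 − 1 + 1 = 0
C4: 2C, 1O, 1Br → 0 + 1 + 1 = +2
C5: 2C, 2H → 0 − 2 = -2
C6: 1C, 1H, 2O → 0 − 1 + 2 = +1
The most oxidised carbon is C4 at +2.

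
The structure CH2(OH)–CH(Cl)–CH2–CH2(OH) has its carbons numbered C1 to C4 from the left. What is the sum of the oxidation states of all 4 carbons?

Tallying each carbon's bonds:
C1: 1C, 2H, 1O → 0 − 2 + 1 = -1
C2: 2C, 1H, 1Cl → 0 − 1 + 1 = 0
C3: 2C, 2H → 0 − 2 = -2
C4: 1C, 2H, 1O → 0 − 2 + 1 = -1
Sum = -1 + 0 − 2 − 1 = -4.

-4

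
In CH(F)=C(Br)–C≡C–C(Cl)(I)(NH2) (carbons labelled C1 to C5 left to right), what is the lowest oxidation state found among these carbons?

0

Tallying each carbon's bonds:
C1: 2C, 1H, 1F → 0 − 1 + 1 = 0
C2: 3C, 1Br → 0 + 1 = +1
C3: 4C → 0 = 0
C4: 4C → 0 = 0
C5: 1C, 1N, 1Cl, 1I → 0 + 1 + 1 + 1 = +3
The lowest value is 0.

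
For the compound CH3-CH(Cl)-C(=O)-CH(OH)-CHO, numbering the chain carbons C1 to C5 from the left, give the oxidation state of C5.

C5 has one bond to C (0), a double bond to O (2×+1 = +2), one bond to H (-1).
Oxidation state = 0 + 2 − 1 = +1.

+1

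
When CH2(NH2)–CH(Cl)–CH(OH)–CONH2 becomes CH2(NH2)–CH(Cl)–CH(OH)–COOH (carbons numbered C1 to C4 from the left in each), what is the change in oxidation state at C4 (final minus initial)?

Before: C4 has 1 bond to C, 2 bonds to O, 1 bond to N → oxidation state +3.
After: C4 has 1 bond to C, 3 bonds to O → oxidation state +3.
Δ = +3 − (+3) = 0, so no net redox change at C4.

0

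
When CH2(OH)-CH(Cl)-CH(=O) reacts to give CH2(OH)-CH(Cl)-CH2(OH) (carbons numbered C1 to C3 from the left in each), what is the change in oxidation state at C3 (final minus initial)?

-2

Before: C3 has 1 bond to C, 1 bond to H, 2 bonds to O → oxidation state +1.
After: C3 has 1 bond to C, 2 bonds to H, 1 bond to O → oxidation state -1.
Δ = -1 − (+1) = -2, so this is a reduction at C3.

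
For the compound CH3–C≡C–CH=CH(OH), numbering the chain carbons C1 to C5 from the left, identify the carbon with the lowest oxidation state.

Each bond to a more electronegative atom (O, N, halogen) counts +1, each bond to a less electronegative atom (H, metal, B, Si) counts −1, and each C–C bond counts 0. Tallying each carbon:
C1: 1C, 3H → 0 − 3 = -3
C2: 4C → 0 = 0
C3: 4C → 0 = 0
C4: 3C, 1H → 0 − 1 = -1
C5: 2C, 1H, 1O → 0 − 1 + 1 = 0
The most reduced carbon is C1 at -3.

C1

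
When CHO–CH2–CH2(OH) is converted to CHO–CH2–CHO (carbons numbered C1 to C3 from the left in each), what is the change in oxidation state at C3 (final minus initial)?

Before: C3 has 1 bond to C, 2 bonds to H, 1 bond to O → oxidation state -1.
After: C3 has 1 bond to C, 1 bond to H, 2 bonds to O → oxidation state +1.
Δ = +1 − (-1) = +2, so this is an oxidation at C3.

+2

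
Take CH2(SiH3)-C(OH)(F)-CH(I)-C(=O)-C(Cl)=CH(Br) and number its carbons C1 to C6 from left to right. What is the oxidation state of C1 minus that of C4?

C1: 1C, 2H, 1Si → 0 − 2 − 1 = -3
C4: 2C, 2O → 0 + 2 = +2
Difference: -3 − (+2) = -5.

-5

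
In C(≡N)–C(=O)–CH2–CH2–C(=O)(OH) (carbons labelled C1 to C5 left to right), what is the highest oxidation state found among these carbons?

+3

Each bond to a more electronegative atom (O, N, halogen) counts +1, each bond to a less electronegative atom (H, metal, B, Si) counts −1, and each C–C bond counts 0. Tallying each carbon:
C1: 1C, 3N → 0 + 3 = +3
C2: 2C, 2O → 0 + 2 = +2
C3: 2C, 2H → 0 − 2 = -2
C4: 2C, 2H → 0 − 2 = -2
C5: 1C, 3O → 0 + 3 = +3
The highest value is +3.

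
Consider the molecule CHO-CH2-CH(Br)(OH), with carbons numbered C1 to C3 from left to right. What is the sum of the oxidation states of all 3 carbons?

Tallying each carbon's bonds:
C1: 1C, 1H, 2O → 0 − 1 + 2 = +1
C2: 2C, 2H → 0 − 2 = -2
C3: 1C, 1H, 1O, 1Br → 0 − 1 + 1 + 1 = +1
Sum = +1 − 2 + 1 = 0.

0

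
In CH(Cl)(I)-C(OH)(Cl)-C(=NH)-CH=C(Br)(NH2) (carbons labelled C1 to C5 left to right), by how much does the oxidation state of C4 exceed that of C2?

C4: 3C, 1H → 0 − 1 = -1
C2: 2C, 1O, 1Cl → 0 + 1 + 1 = +2
Difference: -1 − (+2) = -3.

-3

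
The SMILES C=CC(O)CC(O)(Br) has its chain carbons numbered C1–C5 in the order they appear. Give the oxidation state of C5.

+1

Count +1 for every bond to an atom more electronegative than carbon and −1 for every bond to one less electronegative; C–C bonds are 0.
C5 has one bond to C (0), one bond to O (+1), one bond to Br (+1), one bond to H (-1).
Oxidation state = 0 + 1 + 1 − 1 = +1.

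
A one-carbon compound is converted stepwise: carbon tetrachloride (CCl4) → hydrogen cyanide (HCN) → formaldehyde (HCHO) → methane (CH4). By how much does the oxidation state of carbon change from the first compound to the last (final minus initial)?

Carbon oxidation states along the series — carbon tetrachloride: +4, hydrogen cyanide: +2, formaldehyde: 0, methane: -4.
Net change = -4 − (+4) = -8.

-8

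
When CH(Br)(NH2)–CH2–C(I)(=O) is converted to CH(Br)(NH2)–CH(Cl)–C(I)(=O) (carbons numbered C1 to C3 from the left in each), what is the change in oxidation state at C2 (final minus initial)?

Before: C2 has 2 bonds to C, 2 bonds to H → oxidation state -2.
After: C2 has 2 bonds to C, 1 bond to H, 1 bond to Cl → oxidation state 0.
Δ = 0 − (-2) = +2, so this is an oxidation at C2.

+2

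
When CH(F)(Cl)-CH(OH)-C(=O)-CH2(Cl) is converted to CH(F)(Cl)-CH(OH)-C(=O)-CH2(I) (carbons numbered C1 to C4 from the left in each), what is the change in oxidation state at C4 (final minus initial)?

Before: C4 has 1 bond to C, 2 bonds to H, 1 bond to Cl → oxidation state -1.
After: C4 has 1 bond to C, 2 bonds to H, 1 bond to I → oxidation state -1.
Δ = -1 − (-1) = 0, so no net redox change at C4.

0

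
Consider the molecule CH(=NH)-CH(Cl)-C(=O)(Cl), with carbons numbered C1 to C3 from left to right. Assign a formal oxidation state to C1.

Each bond to a more electronegative atom (O, N, halogen) counts +1, each bond to a less electronegative atom (H, metal, B, Si) counts −1, and each C–C bond counts 0.
C1 has one bond to C (0), a double bond to N (2×+1 = +2), one bond to H (-1).
Oxidation state = 0 + 2 − 1 = +1.

+1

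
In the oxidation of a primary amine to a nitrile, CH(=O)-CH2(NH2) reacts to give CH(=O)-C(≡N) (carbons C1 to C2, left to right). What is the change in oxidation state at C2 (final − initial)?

+4

Before: C2 has 1 bond to C, 2 bonds to H, 1 bond to N → oxidation state -1.
After: C2 has 1 bond to C, 3 bonds to N → oxidation state +3.
Δ = +3 − (-1) = +4, so this is an oxidation at C2.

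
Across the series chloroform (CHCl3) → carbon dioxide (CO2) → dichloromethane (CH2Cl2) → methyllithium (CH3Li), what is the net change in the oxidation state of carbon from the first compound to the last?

-6

Carbon oxidation states along the series — chloroform: +2, carbon dioxide: +4, dichloromethane: 0, methyllithium: -4.
Net change = -4 − (+2) = -6.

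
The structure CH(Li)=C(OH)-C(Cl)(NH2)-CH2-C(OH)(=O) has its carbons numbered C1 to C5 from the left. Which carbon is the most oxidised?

Tallying each carbon's bonds:
C1: 2C, 1H, 1Li → 0 − 1 − 1 = -2
C2: 3C, 1O → 0 + 1 = +1
C3: 2C, 1N, 1Cl → 0 + 1 + 1 = +2
C4: 2C, 2H → 0 − 2 = -2
C5: 1C, 3O → 0 + 3 = +3
The most oxidised carbon is C5 at +3.

C5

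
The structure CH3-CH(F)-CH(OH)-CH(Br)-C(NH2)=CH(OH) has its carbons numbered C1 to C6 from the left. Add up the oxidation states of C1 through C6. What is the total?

-2

Tallying each carbon's bonds:
C1: 1C, 3H → 0 − 3 = -3
C2: 2C, 1H, 1F → 0 − 1 + 1 = 0
C3: 2C, 1H, 1O → 0 − 1 + 1 = 0
C4: 2C, 1H, 1Br → 0 − 1 + 1 = 0
C5: 3C, 1N → 0 + 1 = +1
C6: 2C, 1H, 1O → 0 − 1 + 1 = 0
Sum = -3 + 0 + 0 + 0 + 1 + 0 = -2.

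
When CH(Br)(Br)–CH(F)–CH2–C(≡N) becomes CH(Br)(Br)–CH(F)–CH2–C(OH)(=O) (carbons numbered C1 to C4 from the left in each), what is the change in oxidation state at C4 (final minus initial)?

0

Before: C4 has 1 bond to C, 3 bonds to N → oxidation state +3.
After: C4 has 1 bond to C, 3 bonds to O → oxidation state +3.
Δ = +3 − (+3) = 0, so no net redox change at C4.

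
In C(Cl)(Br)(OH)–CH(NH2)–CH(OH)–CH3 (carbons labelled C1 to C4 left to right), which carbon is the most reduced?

Tallying each carbon's bonds:
C1: 1C, 1O, 1Cl, 1Br → 0 + 1 + 1 + 1 = +3
C2: 2C, 1H, 1N → 0 − 1 + 1 = 0
C3: 2C, 1H, 1O → 0 − 1 + 1 = 0
C4: 1C, 3H → 0 − 3 = -3
The most reduced carbon is C4 at -3.

C4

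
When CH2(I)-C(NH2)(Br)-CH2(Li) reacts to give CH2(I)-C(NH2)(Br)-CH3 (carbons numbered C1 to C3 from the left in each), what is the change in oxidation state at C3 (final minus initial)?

0

Before: C3 has 1 bond to C, 2 bonds to H, 1 bond to Li → oxidation state -3.
After: C3 has 1 bond to C, 3 bonds to H → oxidation state -3.
Δ = -3 − (-3) = 0, so no net redox change at C3.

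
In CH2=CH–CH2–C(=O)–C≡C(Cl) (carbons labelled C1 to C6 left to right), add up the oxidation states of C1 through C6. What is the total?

Assign +1 per bond to O/N/halogen, −1 per bond to H or an electropositive element, and 0 per bond to carbon. Tallying each carbon:
C1: 2C, 2H → 0 − 2 = -2
C2: 3C, 1H → 0 − 1 = -1
C3: 2C, 2H → 0 − 2 = -2
C4: 2C, 2O → 0 + 2 = +2
C5: 4C → 0 = 0
C6: 3C, 1Cl → 0 + 1 = +1
Sum = -2 − 1 − 2 + 2 + 0 + 1 = -2.

-2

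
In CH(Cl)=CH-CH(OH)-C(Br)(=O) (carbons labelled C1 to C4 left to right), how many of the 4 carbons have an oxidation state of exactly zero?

Tallying each carbon's bonds:
C1: 2C, 1H, 1Cl → 0 − 1 + 1 = 0
C2: 3C, 1H → 0 − 1 = -1
C3: 2C, 1H, 1O → 0 − 1 + 1 = 0
C4: 1C, 2O, 1Br → 0 + 2 + 1 = +3
2 carbons (C1, C3) meet the condition.

2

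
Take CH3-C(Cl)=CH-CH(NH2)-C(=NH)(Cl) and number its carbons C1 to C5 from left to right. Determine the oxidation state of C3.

C3 has a double bond to C (2×0 = 0), one bond to C (0), one bond to H (-1).
Oxidation state = 0 + 0 − 1 = -1.

-1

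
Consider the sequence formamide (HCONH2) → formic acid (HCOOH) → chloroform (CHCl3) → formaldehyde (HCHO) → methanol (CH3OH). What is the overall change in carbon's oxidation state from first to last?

-4

Carbon oxidation states along the series — formamide: +2, formic acid: +2, chloroform: +2, formaldehyde: 0, methanol: -2.
Net change = -2 − (+2) = -4.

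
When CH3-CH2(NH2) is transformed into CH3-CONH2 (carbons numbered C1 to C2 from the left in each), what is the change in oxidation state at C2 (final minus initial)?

+4

Before: C2 has 1 bond to C, 2 bonds to H, 1 bond to N → oxidation state -1.
After: C2 has 1 bond to C, 2 bonds to O, 1 bond to N → oxidation state +3.
Δ = +3 − (-1) = +4, so this is an oxidation at C2.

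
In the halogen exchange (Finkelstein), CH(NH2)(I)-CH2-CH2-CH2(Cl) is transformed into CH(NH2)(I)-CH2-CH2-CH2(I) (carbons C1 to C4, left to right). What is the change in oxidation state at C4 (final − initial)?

Before: C4 has 1 bond to C, 2 bonds to H, 1 bond to Cl → oxidation state -1.
After: C4 has 1 bond to C, 2 bonds to H, 1 bond to I → oxidation state -1.
Δ = -1 − (-1) = 0, so no net redox change at C4.

0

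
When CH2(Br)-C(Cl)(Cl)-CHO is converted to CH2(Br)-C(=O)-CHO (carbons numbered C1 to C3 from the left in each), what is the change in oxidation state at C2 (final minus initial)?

0

Before: C2 has 2 bonds to C, 2 bonds to Cl → oxidation state +2.
After: C2 has 2 bonds to C, 2 bonds to O → oxidation state +2.
Δ = +2 − (+2) = 0, so no net redox change at C2.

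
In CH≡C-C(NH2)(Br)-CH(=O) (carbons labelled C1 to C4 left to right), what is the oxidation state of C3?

Count +1 for every bond to an atom more electronegative than carbon and −1 for every bond to one less electronegative; C–C bonds are 0.
C3 has one bond to C (0), one bond to C (0), one bond to N (+1), one bond to Br (+1).
Oxidation state = 0 + 0 + 1 + 1 = +2.

+2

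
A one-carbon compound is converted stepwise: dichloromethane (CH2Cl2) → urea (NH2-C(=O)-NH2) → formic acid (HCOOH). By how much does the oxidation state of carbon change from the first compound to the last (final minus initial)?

+2

Carbon oxidation states along the series — dichloromethane: 0, urea: +4, formic acid: +2.
Net change = +2 − (0) = +2.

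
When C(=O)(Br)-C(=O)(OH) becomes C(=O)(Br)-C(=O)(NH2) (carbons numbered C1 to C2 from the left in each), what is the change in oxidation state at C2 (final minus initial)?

0

Before: C2 has 1 bond to C, 3 bonds to O → oxidation state +3.
After: C2 has 1 bond to C, 2 bonds to O, 1 bond to N → oxidation state +3.
Δ = +3 − (+3) = 0, so no net redox change at C2.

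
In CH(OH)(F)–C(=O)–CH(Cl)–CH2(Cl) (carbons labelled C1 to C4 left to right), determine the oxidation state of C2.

C2 has one bond to C (0), one bond to C (0), a double bond to O (2×+1 = +2).
Oxidation state = 0 + 0 + 2 = +2.

+2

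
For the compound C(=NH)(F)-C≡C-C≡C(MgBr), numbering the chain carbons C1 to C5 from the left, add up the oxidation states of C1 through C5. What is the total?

+2

Assign +1 per bond to O/N/halogen, −1 per bond to H or an electropositive element, and 0 per bond to carbon. Tallying each carbon:
C1: 1C, 2N, 1F → 0 + 2 + 1 = +3
C2: 4C → 0 = 0
C3: 4C → 0 = 0
C4: 4C → 0 = 0
C5: 3C, 1Mg → 0 − 1 = -1
Sum = +3 + 0 + 0 + 0 − 1 = +2.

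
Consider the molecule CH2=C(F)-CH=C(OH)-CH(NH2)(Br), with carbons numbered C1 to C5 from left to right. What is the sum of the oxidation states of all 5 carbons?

0

Assign +1 per bond to O/N/halogen, −1 per bond to H or an electropositive element, and 0 per bond to carbon. Tallying each carbon:
C1: 2C, 2H → 0 − 2 = -2
C2: 3C, 1F → 0 + 1 = +1
C3: 3C, 1H → 0 − 1 = -1
C4: 3C, 1O → 0 + 1 = +1
C5: 1C, 1H, 1N, 1Br → 0 − 1 + 1 + 1 = +1
Sum = -2 + 1 − 1 + 1 + 1 = 0.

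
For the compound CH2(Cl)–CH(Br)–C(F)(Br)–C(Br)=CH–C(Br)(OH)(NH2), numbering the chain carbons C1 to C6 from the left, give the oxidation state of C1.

-1

Count +1 for every bond to an atom more electronegative than carbon and −1 for every bond to one less electronegative; C–C bonds are 0.
C1 has one bond to C (0), one bond to H (-1), one bond to Cl (+1), one bond to H (-1).
Oxidation state = 0 − 1 + 1 − 1 = -1.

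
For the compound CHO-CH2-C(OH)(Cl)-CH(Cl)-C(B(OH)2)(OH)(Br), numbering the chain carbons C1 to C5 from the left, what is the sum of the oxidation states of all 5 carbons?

Assign +1 per bond to O/N/halogen, −1 per bond to H or an electropositive element, and 0 per bond to carbon. Tallying each carbon:
C1: 1C, 1H, 2O → 0 − 1 + 2 = +1
C2: 2C, 2H → 0 − 2 = -2
C3: 2C, 1O, 1Cl → 0 + 1 + 1 = +2
C4: 2C, 1H, 1Cl → 0 − 1 + 1 = 0
C5: 1C, 1O, 1Br, 1B → 0 + 1 + 1 − 1 = +1
Sum = +1 − 2 + 2 + 0 + 1 = +2.

+2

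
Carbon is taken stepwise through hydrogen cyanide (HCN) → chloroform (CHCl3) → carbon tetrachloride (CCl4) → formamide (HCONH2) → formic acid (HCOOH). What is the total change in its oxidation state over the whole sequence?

0

Carbon oxidation states along the series — hydrogen cyanide: +2, chloroform: +2, carbon tetrachloride: +4, formamide: +2, formic acid: +2.
Net change = +2 − (+2) = 0.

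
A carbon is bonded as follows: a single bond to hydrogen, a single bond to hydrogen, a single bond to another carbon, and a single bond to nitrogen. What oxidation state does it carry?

Bonds to more-electronegative neighbours contribute +1 each, bonds to H or metals contribute −1 each, and C–C bonds contribute 0.
The carbon has one bond to C (0), one bond to H (-1), one bond to N (+1), one bond to H (-1).
Oxidation state = 0 − 1 + 1 − 1 = -1.

-1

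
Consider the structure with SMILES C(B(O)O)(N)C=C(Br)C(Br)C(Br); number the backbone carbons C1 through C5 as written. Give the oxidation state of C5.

-1

Assign +1 per bond to O/N/halogen, −1 per bond to H or an electropositive element, and 0 per bond to carbon.
C5 has one bond to C (0), one bond to Br (+1), one bond to H (-1), one bond to H (-1).
Oxidation state = 0 + 1 − 1 − 1 = -1.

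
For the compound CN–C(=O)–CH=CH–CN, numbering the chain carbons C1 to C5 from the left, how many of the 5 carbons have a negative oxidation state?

Tallying each carbon's bonds:
C1: 1C, 3N → 0 + 3 = +3
C2: 2C, 2O → 0 + 2 = +2
C3: 3C, 1H → 0 − 1 = -1
C4: 3C, 1H → 0 − 1 = -1
C5: 1C, 3N → 0 + 3 = +3
2 carbons (C3, C4) meet the condition.

2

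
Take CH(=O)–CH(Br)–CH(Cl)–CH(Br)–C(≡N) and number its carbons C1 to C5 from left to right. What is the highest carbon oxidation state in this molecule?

Each bond to a more electronegative atom (O, N, halogen) counts +1, each bond to a less electronegative atom (H, metal, B, Si) counts −1, and each C–C bond counts 0. Tallying each carbon:
C1: 1C, 1H, 2O → 0 − 1 + 2 = +1
C2: 2C, 1H, 1Br → 0 − 1 + 1 = 0
C3: 2C, 1H, 1Cl → 0 − 1 + 1 = 0
C4: 2C, 1H, 1Br → 0 − 1 + 1 = 0
C5: 1C, 3N → 0 + 3 = +3
The highest value is +3.

+3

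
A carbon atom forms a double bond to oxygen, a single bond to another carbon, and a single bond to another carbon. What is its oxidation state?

+2

Count +1 for every bond to an atom more electronegative than carbon and −1 for every bond to one less electronegative; C–C bonds are 0.
The carbon has one bond to C (0), one bond to C (0), a double bond to O (2×+1 = +2).
Oxidation state = 0 + 0 + 2 = +2.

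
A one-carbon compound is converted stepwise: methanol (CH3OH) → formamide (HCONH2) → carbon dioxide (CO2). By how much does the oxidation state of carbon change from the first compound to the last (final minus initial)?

Carbon oxidation states along the series — methanol: -2, formamide: +2, carbon dioxide: +4.
Net change = +4 − (-2) = +6.

+6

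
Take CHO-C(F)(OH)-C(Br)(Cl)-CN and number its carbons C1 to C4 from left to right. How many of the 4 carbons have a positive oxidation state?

4

Tallying each carbon's bonds:
C1: 1C, 1H, 2O → 0 − 1 + 2 = +1
C2: 2C, 1O, 1F → 0 + 1 + 1 = +2
C3: 2C, 1Cl, 1Br → 0 + 1 + 1 = +2
C4: 1C, 3N → 0 + 3 = +3
4 carbons (C1, C2, C3, C4) meet the condition.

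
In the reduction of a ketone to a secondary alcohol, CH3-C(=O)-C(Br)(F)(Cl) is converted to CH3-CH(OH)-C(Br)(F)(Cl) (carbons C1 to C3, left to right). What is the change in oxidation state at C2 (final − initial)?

Before: C2 has 2 bonds to C, 2 bonds to O → oxidation state +2.
After: C2 has 2 bonds to C, 1 bond to H, 1 bond to O → oxidation state 0.
Δ = 0 − (+2) = -2, so this is a reduction at C2.

-2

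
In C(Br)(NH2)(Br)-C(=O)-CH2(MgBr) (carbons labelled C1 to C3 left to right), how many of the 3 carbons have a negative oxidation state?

1

Each bond to a more electronegative atom (O, N, halogen) counts +1, each bond to a less electronegative atom (H, metal, B, Si) counts −1, and each C–C bond counts 0. Tallying each carbon:
C1: 1C, 1N, 2Br → 0 + 1 + 2 = +3
C2: 2C, 2O → 0 + 2 = +2
C3: 1C, 2H, 1Mg → 0 − 2 − 1 = -3
1 carbon (C3) meets the condition.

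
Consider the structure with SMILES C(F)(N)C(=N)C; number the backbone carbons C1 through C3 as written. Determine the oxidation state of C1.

+1

Assign +1 per bond to O/N/halogen, −1 per bond to H or an electropositive element, and 0 per bond to carbon.
C1 has one bond to C (0), one bond to H (-1), one bond to F (+1), one bond to N (+1).
Oxidation state = 0 − 1 + 1 + 1 = +1.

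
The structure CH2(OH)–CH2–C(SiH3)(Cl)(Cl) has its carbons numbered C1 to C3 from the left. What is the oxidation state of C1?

C1 has one bond to C (0), one bond to H (-1), one bond to O (+1), one bond to H (-1).
Oxidation state = 0 − 1 + 1 − 1 = -1.

-1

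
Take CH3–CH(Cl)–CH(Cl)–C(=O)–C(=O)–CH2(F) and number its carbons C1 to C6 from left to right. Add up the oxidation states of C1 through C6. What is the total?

0

Assign +1 per bond to O/N/halogen, −1 per bond to H or an electropositive element, and 0 per bond to carbon. Tallying each carbon:
C1: 1C, 3H → 0 − 3 = -3
C2: 2C, 1H, 1Cl → 0 − 1 + 1 = 0
C3: 2C, 1H, 1Cl → 0 − 1 + 1 = 0
C4: 2C, 2O → 0 + 2 = +2
C5: 2C, 2O → 0 + 2 = +2
C6: 1C, 2H, 1F → 0 − 2 + 1 = -1
Sum = -3 + 0 + 0 + 2 + 2 − 1 = 0.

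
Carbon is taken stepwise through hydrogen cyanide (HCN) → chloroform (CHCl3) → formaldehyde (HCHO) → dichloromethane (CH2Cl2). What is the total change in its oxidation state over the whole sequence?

-2

Carbon oxidation states along the series — hydrogen cyanide: +2, chloroform: +2, formaldehyde: 0, dichloromethane: 0.
Net change = 0 − (+2) = -2.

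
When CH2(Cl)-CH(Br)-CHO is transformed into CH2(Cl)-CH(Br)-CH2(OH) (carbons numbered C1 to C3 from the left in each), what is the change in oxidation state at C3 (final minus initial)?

-2

Before: C3 has 1 bond to C, 1 bond to H, 2 bonds to O → oxidation state +1.
After: C3 has 1 bond to C, 2 bonds to H, 1 bond to O → oxidation state -1.
Δ = -1 − (+1) = -2, so this is a reduction at C3.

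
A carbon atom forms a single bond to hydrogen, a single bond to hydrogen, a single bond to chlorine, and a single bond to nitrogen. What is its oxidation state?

0

Assign +1 per bond to O/N/halogen, −1 per bond to H or an electropositive element, and 0 per bond to carbon.
The carbon has one bond to H (-1), one bond to N (+1), one bond to Cl (+1), one bond to H (-1).
Oxidation state = -1 + 1 + 1 − 1 = 0.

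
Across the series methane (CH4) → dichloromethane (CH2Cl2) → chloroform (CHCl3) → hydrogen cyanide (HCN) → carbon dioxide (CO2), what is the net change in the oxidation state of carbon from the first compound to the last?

Carbon oxidation states along the series — methane: -4, dichloromethane: 0, chloroform: +2, hydrogen cyanide: +2, carbon dioxide: +4.
Net change = +4 − (-4) = +8.

+8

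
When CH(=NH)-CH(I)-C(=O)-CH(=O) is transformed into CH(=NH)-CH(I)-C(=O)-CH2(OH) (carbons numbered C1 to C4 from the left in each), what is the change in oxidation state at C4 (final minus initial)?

Before: C4 has 1 bond to C, 1 bond to H, 2 bonds to O → oxidation state +1.
After: C4 has 1 bond to C, 2 bonds to H, 1 bond to O → oxidation state -1.
Δ = -1 − (+1) = -2, so this is a reduction at C4.

-2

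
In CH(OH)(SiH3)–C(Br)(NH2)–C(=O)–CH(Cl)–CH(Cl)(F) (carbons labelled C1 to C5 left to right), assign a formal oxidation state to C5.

C5 has one bond to C (0), one bond to H (-1), one bond to Cl (+1), one bond to F (+1).
Oxidation state = 0 − 1 + 1 + 1 = +1.

+1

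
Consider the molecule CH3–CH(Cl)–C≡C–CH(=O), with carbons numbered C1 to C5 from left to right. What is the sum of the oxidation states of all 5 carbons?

-2

Tallying each carbon's bonds:
C1: 1C, 3H → 0 − 3 = -3
C2: 2C, 1H, 1Cl → 0 − 1 + 1 = 0
C3: 4C → 0 = 0
C4: 4C → 0 = 0
C5: 1C, 1H, 2O → 0 − 1 + 2 = +1
Sum = -3 + 0 + 0 + 0 + 1 = -2.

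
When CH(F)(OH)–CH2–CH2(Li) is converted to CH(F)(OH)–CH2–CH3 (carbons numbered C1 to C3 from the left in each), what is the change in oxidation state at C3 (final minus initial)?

Before: C3 has 1 bond to C, 2 bonds to H, 1 bond to Li → oxidation state -3.
After: C3 has 1 bond to C, 3 bonds to H → oxidation state -3.
Δ = -3 − (-3) = 0, so no net redox change at C3.

0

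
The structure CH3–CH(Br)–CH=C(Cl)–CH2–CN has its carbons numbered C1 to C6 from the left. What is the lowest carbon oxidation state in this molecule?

-3

Count +1 for every bond to an atom more electronegative than carbon and −1 for every bond to one less electronegative; C–C bonds are 0. Tallying each carbon:
C1: 1C, 3H → 0 − 3 = -3
C2: 2C, 1H, 1Br → 0 − 1 + 1 = 0
C3: 3C, 1H → 0 − 1 = -1
C4: 3C, 1Cl → 0 + 1 = +1
C5: 2C, 2H → 0 − 2 = -2
C6: 1C, 3N → 0 + 3 = +3
The lowest value is -3.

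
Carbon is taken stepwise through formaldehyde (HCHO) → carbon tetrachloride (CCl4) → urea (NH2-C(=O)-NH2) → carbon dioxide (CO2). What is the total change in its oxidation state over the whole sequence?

+4

Carbon oxidation states along the series — formaldehyde: 0, carbon tetrachloride: +4, urea: +4, carbon dioxide: +4.
Net change = +4 − (0) = +4.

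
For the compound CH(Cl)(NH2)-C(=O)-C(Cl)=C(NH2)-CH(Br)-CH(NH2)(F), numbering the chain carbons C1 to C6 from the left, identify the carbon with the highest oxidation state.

C2

Assign +1 per bond to O/N/halogen, −1 per bond to H or an electropositive element, and 0 per bond to carbon. Tallying each carbon:
C1: 1C, 1H, 1N, 1Cl → 0 − 1 + 1 + 1 = +1
C2: 2C, 2O → 0 + 2 = +2
C3: 3C, 1Cl → 0 + 1 = +1
C4: 3C, 1N → 0 + 1 = +1
C5: 2C, 1H, 1Br → 0 − 1 + 1 = 0
C6: 1C, 1H, 1N, 1F → 0 − 1 + 1 + 1 = +1
The most oxidised carbon is C2 at +2.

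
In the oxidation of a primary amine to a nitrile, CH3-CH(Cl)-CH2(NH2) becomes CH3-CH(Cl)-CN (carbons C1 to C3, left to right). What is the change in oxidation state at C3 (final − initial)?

Before: C3 has 1 bond to C, 2 bonds to H, 1 bond to N → oxidation state -1.
After: C3 has 1 bond to C, 3 bonds to N → oxidation state +3.
Δ = +3 − (-1) = +4, so this is an oxidation at C3.

+4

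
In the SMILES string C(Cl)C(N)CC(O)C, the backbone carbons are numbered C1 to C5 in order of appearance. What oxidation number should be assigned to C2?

0

Count +1 for every bond to an atom more electronegative than carbon and −1 for every bond to one less electronegative; C–C bonds are 0.
C2 has one bond to C (0), one bond to C (0), one bond to N (+1), one bond to H (-1).
Oxidation state = 0 + 0 + 1 − 1 = 0.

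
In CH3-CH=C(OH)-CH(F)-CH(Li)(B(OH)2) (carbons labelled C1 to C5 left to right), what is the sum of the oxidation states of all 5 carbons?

-6

Tallying each carbon's bonds:
C1: 1C, 3H → 0 − 3 = -3
C2: 3C, 1H → 0 − 1 = -1
C3: 3C, 1O → 0 + 1 = +1
C4: 2C, 1H, 1F → 0 − 1 + 1 = 0
C5: 1C, 1H, 1Li, 1B → 0 − 1 − 1 − 1 = -3
Sum = -3 − 1 + 1 + 0 − 3 = -6.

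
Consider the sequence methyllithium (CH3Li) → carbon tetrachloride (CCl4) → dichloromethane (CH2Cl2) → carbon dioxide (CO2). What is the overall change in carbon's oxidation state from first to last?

+8

Carbon oxidation states along the series — methyllithium: -4, carbon tetrachloride: +4, dichloromethane: 0, carbon dioxide: +4.
Net change = +4 − (-4) = +8.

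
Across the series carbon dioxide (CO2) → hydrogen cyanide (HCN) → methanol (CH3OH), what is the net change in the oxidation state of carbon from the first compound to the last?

-6

Carbon oxidation states along the series — carbon dioxide: +4, hydrogen cyanide: +2, methanol: -2.
Net change = -2 − (+4) = -6.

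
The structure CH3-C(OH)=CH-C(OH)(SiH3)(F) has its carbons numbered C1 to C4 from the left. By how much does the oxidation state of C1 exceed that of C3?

-2

C1: 1C, 3H → 0 − 3 = -3
C3: 3C, 1H → 0 − 1 = -1
Difference: -3 − (-1) = -2.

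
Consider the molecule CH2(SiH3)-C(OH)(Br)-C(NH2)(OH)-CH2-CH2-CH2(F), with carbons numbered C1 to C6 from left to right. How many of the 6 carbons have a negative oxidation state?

Each bond to a more electronegative atom (O, N, halogen) counts +1, each bond to a less electronegative atom (H, metal, B, Si) counts −1, and each C–C bond counts 0. Tallying each carbon:
C1: 1C, 2H, 1Si → 0 − 2 − 1 = -3
C2: 2C, 1O, 1Br → 0 + 1 + 1 = +2
C3: 2C, 1O, 1N → 0 + 1 + 1 = +2
C4: 2C, 2H → 0 − 2 = -2
C5: 2C, 2H → 0 − 2 = -2
C6: 1C, 2H, 1F → 0 − 2 + 1 = -1
4 carbons (C1, C4, C5, C6) meet the condition.

4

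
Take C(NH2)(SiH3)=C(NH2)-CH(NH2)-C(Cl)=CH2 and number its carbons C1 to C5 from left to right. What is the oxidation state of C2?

+1

C2 has a double bond to C (2×0 = 0), one bond to C (0), one bond to N (+1).
Oxidation state = 0 + 0 + 1 = +1.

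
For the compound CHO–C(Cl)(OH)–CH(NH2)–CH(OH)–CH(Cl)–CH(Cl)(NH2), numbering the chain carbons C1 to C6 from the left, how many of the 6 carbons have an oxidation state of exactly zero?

Tallying each carbon's bonds:
C1: 1C, 1H, 2O → 0 − 1 + 2 = +1
C2: 2C, 1O, 1Cl → 0 + 1 + 1 = +2
C3: 2C, 1H, 1N → 0 − 1 + 1 = 0
C4: 2C, 1H, 1O → 0 − 1 + 1 = 0
C5: 2C, 1H, 1Cl → 0 − 1 + 1 = 0
C6: 1C, 1H, 1N, 1Cl → 0 − 1 + 1 + 1 = +1
3 carbons (C3, C4, C5) meet the condition.

3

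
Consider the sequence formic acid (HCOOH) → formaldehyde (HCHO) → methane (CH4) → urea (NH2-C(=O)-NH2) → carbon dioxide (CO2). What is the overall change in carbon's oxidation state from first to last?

Carbon oxidation states along the series — formic acid: +2, formaldehyde: 0, methane: -4, urea: +4, carbon dioxide: +4.
Net change = +4 − (+2) = +2.

+2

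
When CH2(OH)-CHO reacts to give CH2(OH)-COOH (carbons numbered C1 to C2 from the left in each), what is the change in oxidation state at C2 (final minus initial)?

Before: C2 has 1 bond to C, 1 bond to H, 2 bonds to O → oxidation state +1.
After: C2 has 1 bond to C, 3 bonds to O → oxidation state +3.
Δ = +3 − (+1) = +2, so this is an oxidation at C2.

+2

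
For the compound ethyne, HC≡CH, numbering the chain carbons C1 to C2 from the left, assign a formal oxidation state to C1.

C1 has one bond to H (-1), a triple bond to C (3×0 = 0).
Oxidation state = -1 + 0 = -1.

-1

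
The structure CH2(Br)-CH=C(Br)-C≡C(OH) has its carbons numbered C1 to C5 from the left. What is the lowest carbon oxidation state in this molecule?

Each bond to a more electronegative atom (O, N, halogen) counts +1, each bond to a less electronegative atom (H, metal, B, Si) counts −1, and each C–C bond counts 0. Tallying each carbon:
C1: 1C, 2H, 1Br → 0 − 2 + 1 = -1
C2: 3C, 1H → 0 − 1 = -1
C3: 3C, 1Br → 0 + 1 = +1
C4: 4C → 0 = 0
C5: 3C, 1O → 0 + 1 = +1
The lowest value is -1.

-1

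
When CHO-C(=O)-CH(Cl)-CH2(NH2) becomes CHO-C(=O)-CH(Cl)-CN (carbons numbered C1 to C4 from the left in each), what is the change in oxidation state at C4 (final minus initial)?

Before: C4 has 1 bond to C, 2 bonds to H, 1 bond to N → oxidation state -1.
After: C4 has 1 bond to C, 3 bonds to N → oxidation state +3.
Δ = +3 − (-1) = +4, so this is an oxidation at C4.

+4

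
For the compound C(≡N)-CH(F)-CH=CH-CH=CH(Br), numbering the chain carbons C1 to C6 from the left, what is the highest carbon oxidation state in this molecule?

+3

Tallying each carbon's bonds:
C1: 1C, 3N → 0 + 3 = +3
C2: 2C, 1H, 1F → 0 − 1 + 1 = 0
C3: 3C, 1H → 0 − 1 = -1
C4: 3C, 1H → 0 − 1 = -1
C5: 3C, 1H → 0 − 1 = -1
C6: 2C, 1H, 1Br → 0 − 1 + 1 = 0
The highest value is +3.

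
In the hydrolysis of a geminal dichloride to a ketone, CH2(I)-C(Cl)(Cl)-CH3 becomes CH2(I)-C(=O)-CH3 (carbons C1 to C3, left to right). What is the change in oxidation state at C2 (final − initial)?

0

Before: C2 has 2 bonds to C, 2 bonds to Cl → oxidation state +2.
After: C2 has 2 bonds to C, 2 bonds to O → oxidation state +2.
Δ = +2 − (+2) = 0, so no net redox change at C2.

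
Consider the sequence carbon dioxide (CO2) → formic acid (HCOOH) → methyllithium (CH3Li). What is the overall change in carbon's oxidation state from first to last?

-8

Carbon oxidation states along the series — carbon dioxide: +4, formic acid: +2, methyllithium: -4.
Net change = -4 − (+4) = -8.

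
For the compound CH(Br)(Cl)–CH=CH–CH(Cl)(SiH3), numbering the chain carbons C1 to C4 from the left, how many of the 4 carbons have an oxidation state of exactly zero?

Assign +1 per bond to O/N/halogen, −1 per bond to H or an electropositive element, and 0 per bond to carbon. Tallying each carbon:
C1: 1C, 1H, 1Cl, 1Br → 0 − 1 + 1 + 1 = +1
C2: 3C, 1H → 0 − 1 = -1
C3: 3C, 1H → 0 − 1 = -1
C4: 1C, 1H, 1Cl, 1Si → 0 − 1 + 1 − 1 = -1
0 carbons meet the condition.

0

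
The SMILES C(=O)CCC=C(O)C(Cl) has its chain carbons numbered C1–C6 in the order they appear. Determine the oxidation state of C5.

C5 has a double bond to C (2×0 = 0), one bond to C (0), one bond to O (+1).
Oxidation state = 0 + 0 + 1 = +1.

+1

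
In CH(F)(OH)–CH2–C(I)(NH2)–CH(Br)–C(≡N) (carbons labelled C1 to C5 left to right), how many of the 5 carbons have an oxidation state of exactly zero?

Assign +1 per bond to O/N/halogen, −1 per bond to H or an electropositive element, and 0 per bond to carbon. Tallying each carbon:
C1: 1C, 1H, 1O, 1F → 0 − 1 + 1 + 1 = +1
C2: 2C, 2H → 0 − 2 = -2
C3: 2C, 1N, 1I → 0 + 1 + 1 = +2
C4: 2C, 1H, 1Br → 0 − 1 + 1 = 0
C5: 1C, 3N → 0 + 3 = +3
1 carbon (C4) meets the condition.

1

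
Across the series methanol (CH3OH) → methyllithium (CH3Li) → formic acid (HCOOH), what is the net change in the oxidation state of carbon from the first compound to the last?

+4

Carbon oxidation states along the series — methanol: -2, methyllithium: -4, formic acid: +2.
Net change = +2 − (-2) = +4.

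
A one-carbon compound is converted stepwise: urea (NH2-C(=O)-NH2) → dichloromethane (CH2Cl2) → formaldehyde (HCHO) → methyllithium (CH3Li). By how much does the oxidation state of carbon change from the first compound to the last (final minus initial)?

Carbon oxidation states along the series — urea: +4, dichloromethane: 0, formaldehyde: 0, methyllithium: -4.
Net change = -4 − (+4) = -8.

-8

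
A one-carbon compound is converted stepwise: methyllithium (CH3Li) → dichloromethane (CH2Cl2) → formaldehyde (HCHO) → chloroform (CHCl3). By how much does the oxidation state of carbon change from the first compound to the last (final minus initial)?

+6

Carbon oxidation states along the series — methyllithium: -4, dichloromethane: 0, formaldehyde: 0, chloroform: +2.
Net change = +2 − (-4) = +6.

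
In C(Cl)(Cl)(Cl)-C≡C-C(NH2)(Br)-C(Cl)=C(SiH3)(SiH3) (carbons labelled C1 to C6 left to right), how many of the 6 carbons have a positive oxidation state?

Tallying each carbon's bonds:
C1: 1C, 3Cl → 0 + 3 = +3
C2: 4C → 0 = 0
C3: 4C → 0 = 0
C4: 2C, 1N, 1Br → 0 + 1 + 1 = +2
C5: 3C, 1Cl → 0 + 1 = +1
C6: 2C, 2Si → 0 − 2 = -2
3 carbons (C1, C4, C5) meet the condition.

3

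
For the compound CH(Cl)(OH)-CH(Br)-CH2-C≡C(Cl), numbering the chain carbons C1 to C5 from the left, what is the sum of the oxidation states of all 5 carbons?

0

Tallying each carbon's bonds:
C1: 1C, 1H, 1O, 1Cl → 0 − 1 + 1 + 1 = +1
C2: 2C, 1H, 1Br → 0 − 1 + 1 = 0
C3: 2C, 2H → 0 − 2 = -2
C4: 4C → 0 = 0
C5: 3C, 1Cl → 0 + 1 = +1
Sum = +1 + 0 − 2 + 0 + 1 = 0.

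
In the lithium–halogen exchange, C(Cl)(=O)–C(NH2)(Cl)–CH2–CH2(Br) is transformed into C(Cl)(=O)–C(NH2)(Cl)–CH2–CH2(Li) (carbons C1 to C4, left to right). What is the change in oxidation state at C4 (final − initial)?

Before: C4 has 1 bond to C, 2 bonds to H, 1 bond to Br → oxidation state -1.
After: C4 has 1 bond to C, 2 bonds to H, 1 bond to Li → oxidation state -3.
Δ = -3 − (-1) = -2, so this is a reduction at C4.

-2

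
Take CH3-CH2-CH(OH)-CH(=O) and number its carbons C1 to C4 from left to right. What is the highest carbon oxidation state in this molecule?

Tallying each carbon's bonds:
C1: 1C, 3H → 0 − 3 = -3
C2: 2C, 2H → 0 − 2 = -2
C3: 2C, 1H, 1O → 0 − 1 + 1 = 0
C4: 1C, 1H, 2O → 0 − 1 + 2 = +1
The highest value is +1.

+1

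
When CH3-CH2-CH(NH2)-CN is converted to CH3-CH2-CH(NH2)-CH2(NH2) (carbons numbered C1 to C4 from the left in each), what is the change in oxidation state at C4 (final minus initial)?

-4

Before: C4 has 1 bond to C, 3 bonds to N → oxidation state +3.
After: C4 has 1 bond to C, 2 bonds to H, 1 bond to N → oxidation state -1.
Δ = -1 − (+3) = -4, so this is a reduction at C4.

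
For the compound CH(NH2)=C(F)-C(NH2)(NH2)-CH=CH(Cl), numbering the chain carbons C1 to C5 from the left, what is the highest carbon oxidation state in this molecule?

+2

Bonds to more-electronegative neighbours contribute +1 each, bonds to H or metals contribute −1 each, and C–C bonds contribute 0. Tallying each carbon:
C1: 2C, 1H, 1N → 0 − 1 + 1 = 0
C2: 3C, 1F → 0 + 1 = +1
C3: 2C, 2N → 0 + 2 = +2
C4: 3C, 1H → 0 − 1 = -1
C5: 2C, 1H, 1Cl → 0 − 1 + 1 = 0
The highest value is +2.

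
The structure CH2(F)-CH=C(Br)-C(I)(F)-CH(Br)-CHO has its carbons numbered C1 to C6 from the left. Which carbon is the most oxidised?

C4

Each bond to a more electronegative atom (O, N, halogen) counts +1, each bond to a less electronegative atom (H, metal, B, Si) counts −1, and each C–C bond counts 0. Tallying each carbon:
C1: 1C, 2H, 1F → 0 − 2 + 1 = -1
C2: 3C, 1H → 0 − 1 = -1
C3: 3C, 1Br → 0 + 1 = +1
C4: 2C, 1F, 1I → 0 + 1 + 1 = +2
C5: 2C, 1H, 1Br → 0 − 1 + 1 = 0
C6: 1C, 1H, 2O → 0 − 1 + 2 = +1
The most oxidised carbon is C4 at +2.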